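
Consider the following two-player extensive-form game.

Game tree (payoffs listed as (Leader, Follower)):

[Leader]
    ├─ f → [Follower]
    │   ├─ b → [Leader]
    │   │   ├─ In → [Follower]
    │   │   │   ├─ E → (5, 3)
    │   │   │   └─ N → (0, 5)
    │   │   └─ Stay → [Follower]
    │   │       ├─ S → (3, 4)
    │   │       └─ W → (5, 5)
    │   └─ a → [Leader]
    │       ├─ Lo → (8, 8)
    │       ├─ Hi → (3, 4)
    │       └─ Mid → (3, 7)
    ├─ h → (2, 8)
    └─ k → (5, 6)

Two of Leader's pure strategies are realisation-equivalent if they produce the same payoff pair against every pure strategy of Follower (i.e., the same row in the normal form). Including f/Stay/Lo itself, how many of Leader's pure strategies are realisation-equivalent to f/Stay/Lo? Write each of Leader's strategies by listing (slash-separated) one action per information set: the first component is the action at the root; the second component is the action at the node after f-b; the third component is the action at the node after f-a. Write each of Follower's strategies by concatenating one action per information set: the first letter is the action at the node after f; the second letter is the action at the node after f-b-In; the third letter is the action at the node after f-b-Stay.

1

Row for f/Stay/Lo (columns bES, bEW, bNS, bNW, aES, aEW, aNS, aNW): (3,4) (5,5) (3,4) (5,5) (8,8) (8,8) (8,8) (8,8).
Every one of Leader's information sets is on the play path for some reply by Follower when Leader follows f/Stay/Lo.
Changing the action at any of them therefore changes at least one column, so only f/Stay/Lo itself gives this row.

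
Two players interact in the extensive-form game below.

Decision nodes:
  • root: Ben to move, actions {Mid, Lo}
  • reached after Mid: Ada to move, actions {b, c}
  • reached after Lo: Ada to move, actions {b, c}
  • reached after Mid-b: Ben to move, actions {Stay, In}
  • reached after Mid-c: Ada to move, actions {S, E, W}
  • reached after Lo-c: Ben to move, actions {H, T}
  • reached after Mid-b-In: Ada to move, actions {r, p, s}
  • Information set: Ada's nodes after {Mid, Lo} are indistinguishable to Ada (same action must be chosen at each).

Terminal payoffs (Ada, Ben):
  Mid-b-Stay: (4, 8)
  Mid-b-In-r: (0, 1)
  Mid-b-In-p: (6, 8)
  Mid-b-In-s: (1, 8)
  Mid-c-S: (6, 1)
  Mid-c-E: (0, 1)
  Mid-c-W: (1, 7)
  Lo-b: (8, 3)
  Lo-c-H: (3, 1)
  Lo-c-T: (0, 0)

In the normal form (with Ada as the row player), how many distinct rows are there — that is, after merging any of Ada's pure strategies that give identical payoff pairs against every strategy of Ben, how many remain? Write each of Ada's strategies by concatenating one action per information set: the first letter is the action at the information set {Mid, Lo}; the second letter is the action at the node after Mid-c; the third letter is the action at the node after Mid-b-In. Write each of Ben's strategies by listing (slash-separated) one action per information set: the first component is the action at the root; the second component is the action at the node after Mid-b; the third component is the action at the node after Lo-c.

6

Ada has 18 pure strategies: bSr, bSp, bSs, bEr, bEp, bEs, bWr, bWp, bWs, cSr, cSp, cSs, cEr, cEp, cEs, cWr, cWp, cWs. Columns: Mid/Stay/H, Mid/Stay/T, Mid/In/H, Mid/In/T, Lo/Stay/H, Lo/Stay/T, Lo/In/H, Lo/In/T.
{bSr, bEr, bWr} → row (4,8) (4,8) (0,1) (0,1) (8,3) (8,3) (8,3) (8,3)
{bSp, bEp, bWp} → row (4,8) (4,8) (6,8) (6,8) (8,3) (8,3) (8,3) (8,3)
{bSs, bEs, bWs} → row (4,8) (4,8) (1,8) (1,8) (8,3) (8,3) (8,3) (8,3)
{cSr, cSp, cSs} → row (6,1) (6,1) (6,1) (6,1) (3,1) (0,0) (3,1) (0,0)
{cEr, cEp, cEs} → row (0,1) (0,1) (0,1) (0,1) (3,1) (0,0) (3,1) (0,0)
{cWr, cWp, cWs} → row (1,7) (1,7) (1,7) (1,7) (3,1) (0,0) (3,1) (0,0)
That's 6 distinct rows out of 18 strategies.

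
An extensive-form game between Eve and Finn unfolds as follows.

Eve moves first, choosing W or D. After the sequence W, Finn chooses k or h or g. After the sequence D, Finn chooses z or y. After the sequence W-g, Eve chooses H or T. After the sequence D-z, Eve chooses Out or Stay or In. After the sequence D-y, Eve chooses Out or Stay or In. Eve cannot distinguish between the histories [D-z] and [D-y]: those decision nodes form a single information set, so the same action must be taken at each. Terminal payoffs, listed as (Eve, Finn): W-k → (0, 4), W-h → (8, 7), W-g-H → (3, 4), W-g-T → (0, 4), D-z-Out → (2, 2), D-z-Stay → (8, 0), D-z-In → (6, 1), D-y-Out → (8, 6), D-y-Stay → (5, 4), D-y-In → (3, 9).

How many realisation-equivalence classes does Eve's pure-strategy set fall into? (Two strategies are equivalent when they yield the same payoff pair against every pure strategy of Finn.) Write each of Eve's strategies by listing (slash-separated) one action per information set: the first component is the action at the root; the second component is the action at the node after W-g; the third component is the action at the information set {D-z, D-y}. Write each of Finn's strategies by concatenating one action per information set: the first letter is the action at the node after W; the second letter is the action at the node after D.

Eve has 12 pure strategies: W/H/Out, W/H/Stay, W/H/In, W/T/Out, W/T/Stay, W/T/In, D/H/Out, D/H/Stay, D/H/In, D/T/Out, D/T/Stay, D/T/In. Columns: kz, ky, hz, hy, gz, gy.
{W/H/Out, W/H/Stay, W/H/In} → row (0,4) (0,4) (8,7) (8,7) (3,4) (3,4)
{W/T/Out, W/T/Stay, W/T/In} → row (0,4) (0,4) (8,7) (8,7) (0,4) (0,4)
{D/H/Out, D/T/Out} → row (2,2) (8,6) (2,2) (8,6) (2,2) (8,6)
{D/H/Stay, D/T/Stay} → row (8,0) (5,4) (8,0) (5,4) (8,0) (5,4)
{D/H/In, D/T/In} → row (6,1) (3,9) (6,1) (3,9) (6,1) (3,9)
That's 5 distinct rows out of 12 strategies.

5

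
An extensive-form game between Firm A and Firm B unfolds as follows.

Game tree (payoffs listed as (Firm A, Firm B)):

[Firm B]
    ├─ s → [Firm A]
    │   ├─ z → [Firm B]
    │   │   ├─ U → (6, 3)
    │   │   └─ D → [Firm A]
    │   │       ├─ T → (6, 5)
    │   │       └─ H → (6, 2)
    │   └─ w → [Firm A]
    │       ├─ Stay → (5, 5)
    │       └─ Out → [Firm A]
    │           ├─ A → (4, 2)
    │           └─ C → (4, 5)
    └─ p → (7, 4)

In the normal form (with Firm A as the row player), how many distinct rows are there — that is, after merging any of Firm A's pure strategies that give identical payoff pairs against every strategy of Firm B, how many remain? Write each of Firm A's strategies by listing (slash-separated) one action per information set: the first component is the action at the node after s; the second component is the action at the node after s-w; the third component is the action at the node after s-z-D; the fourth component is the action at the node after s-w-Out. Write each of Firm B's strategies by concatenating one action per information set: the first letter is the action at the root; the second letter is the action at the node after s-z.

Firm A has 16 pure strategies: z/Stay/T/A, z/Stay/T/C, z/Stay/H/A, z/Stay/H/C, z/Out/T/A, z/Out/T/C, z/Out/H/A, z/Out/H/C, w/Stay/T/A, w/Stay/T/C, w/Stay/H/A, w/Stay/H/C, w/Out/T/A, w/Out/T/C, w/Out/H/A, w/Out/H/C. Columns: sU, sD, pU, pD.
{z/Stay/T/A, z/Stay/T/C, z/Out/T/A, z/Out/T/C} → row (6,3) (6,5) (7,4) (7,4)
{z/Stay/H/A, z/Stay/H/C, z/Out/H/A, z/Out/H/C} → row (6,3) (6,2) (7,4) (7,4)
{w/Stay/T/A, w/Stay/T/C, w/Stay/H/A, w/Stay/H/C} → row (5,5) (5,5) (7,4) (7,4)
{w/Out/T/A, w/Out/H/A} → row (4,2) (4,2) (7,4) (7,4)
{w/Out/T/C, w/Out/H/C} → row (4,5) (4,5) (7,4) (7,4)
That's 5 distinct rows out of 16 strategies.

5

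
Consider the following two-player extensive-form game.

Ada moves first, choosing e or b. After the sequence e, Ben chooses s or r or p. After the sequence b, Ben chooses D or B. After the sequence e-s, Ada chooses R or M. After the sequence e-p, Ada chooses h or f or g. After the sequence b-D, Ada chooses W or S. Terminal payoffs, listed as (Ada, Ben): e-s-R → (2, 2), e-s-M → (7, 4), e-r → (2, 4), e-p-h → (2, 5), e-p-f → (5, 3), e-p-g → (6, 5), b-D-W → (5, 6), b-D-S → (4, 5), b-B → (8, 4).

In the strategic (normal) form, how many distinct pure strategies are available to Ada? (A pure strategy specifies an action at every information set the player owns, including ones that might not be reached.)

Ada owns the root with actions {e, b} — two choices.
Ada owns the node after e-s with actions {R, M} — two choices.
Ada owns the node after e-p with actions {h, f, g} — three choices.
Ada owns the node after b-D with actions {W, S} — two choices.
A pure strategy fixes one action at each information set independently, so the count is the product 2 × 2 × 3 × 2 = 24.
(For reference, Ben has 6 pure strategies, giving a 24×6 normal-form matrix.)

24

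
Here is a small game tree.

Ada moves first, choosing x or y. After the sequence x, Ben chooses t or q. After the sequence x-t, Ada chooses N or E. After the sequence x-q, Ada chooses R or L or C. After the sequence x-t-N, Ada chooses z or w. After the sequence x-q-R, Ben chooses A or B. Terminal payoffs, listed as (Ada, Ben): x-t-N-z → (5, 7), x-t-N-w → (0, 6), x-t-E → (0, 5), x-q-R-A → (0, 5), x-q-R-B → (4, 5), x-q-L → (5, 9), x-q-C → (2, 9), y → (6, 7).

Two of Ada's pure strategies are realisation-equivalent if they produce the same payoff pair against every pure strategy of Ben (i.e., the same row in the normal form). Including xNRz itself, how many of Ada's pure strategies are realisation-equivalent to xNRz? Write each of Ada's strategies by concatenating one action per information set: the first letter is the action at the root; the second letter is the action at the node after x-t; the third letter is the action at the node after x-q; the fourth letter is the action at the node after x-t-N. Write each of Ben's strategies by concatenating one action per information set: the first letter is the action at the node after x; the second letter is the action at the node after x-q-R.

Row for xNRz (columns tA, tB, qA, qB): (5,7) (5,7) (0,5) (4,5).
Every one of Ada's information sets is on the play path for some reply by Ben when Ada follows xNRz.
Changing the action at any of them therefore changes at least one column, so only xNRz itself gives this row.

1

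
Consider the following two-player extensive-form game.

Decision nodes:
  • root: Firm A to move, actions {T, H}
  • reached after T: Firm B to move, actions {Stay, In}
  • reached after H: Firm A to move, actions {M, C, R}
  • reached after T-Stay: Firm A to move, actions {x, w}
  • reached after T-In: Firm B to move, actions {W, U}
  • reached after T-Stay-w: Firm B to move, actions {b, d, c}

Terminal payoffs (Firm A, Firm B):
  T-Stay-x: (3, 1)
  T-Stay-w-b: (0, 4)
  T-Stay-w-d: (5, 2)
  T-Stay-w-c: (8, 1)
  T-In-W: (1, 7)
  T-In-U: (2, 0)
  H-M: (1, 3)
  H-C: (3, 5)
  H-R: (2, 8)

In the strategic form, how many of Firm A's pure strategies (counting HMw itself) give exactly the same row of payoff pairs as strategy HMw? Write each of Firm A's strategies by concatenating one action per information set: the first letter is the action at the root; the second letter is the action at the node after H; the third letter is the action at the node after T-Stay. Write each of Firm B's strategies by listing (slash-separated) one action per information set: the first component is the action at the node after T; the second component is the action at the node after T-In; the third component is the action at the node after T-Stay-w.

2

Row for HMw (columns Stay/W/b, Stay/W/d, Stay/W/c, Stay/U/b, Stay/U/d, Stay/U/c, In/W/b, In/W/d, In/W/c, In/U/b, In/U/d, In/U/c): (1,3) (1,3) (1,3) (1,3) (1,3) (1,3) (1,3) (1,3) (1,3) (1,3) (1,3) (1,3).
Under HMw, Firm A's choice at the node after T-Stay can never be reached regardless of what Firm B does, so varying those choices leaves every outcome unchanged.
Holding the reachable choices fixed and varying the unreachable one freely already gives 2 equivalent strategies.
No other strategy reproduces this row, so those 2 are the full class: HMx, HMw.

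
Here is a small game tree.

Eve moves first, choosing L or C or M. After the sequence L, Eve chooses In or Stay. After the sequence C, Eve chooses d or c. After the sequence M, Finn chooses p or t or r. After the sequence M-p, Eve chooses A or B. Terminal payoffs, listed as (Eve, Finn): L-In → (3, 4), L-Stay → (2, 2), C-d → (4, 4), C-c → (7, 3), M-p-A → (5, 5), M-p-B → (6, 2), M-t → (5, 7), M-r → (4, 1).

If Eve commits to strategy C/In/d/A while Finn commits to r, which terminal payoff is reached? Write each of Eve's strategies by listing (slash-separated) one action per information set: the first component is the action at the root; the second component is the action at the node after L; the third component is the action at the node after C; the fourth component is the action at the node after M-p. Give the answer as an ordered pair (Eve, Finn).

Trace the play path from the root:
  Eve plays C
  Eve plays d at [C]
→ terminal payoff (4, 4).
(Eve's choice at the node after L is never reached on this path, so it doesn't affect the outcome.)

(4, 4)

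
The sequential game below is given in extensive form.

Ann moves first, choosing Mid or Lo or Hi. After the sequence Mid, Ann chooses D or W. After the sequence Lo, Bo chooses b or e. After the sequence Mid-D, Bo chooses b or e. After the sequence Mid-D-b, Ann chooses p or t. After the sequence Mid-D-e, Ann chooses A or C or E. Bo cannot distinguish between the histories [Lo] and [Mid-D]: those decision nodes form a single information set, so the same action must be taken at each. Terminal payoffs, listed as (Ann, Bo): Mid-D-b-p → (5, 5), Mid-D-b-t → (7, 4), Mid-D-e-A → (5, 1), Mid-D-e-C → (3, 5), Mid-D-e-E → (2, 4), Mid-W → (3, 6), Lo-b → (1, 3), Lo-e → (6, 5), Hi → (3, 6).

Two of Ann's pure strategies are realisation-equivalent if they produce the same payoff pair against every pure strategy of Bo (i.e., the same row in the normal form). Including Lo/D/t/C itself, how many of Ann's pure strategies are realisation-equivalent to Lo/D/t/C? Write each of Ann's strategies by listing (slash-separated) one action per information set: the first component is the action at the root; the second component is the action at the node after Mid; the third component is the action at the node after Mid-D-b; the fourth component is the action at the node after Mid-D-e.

12

Row for Lo/D/t/C (columns b, e): (1,3) (6,5).
Under Lo/D/t/C, Ann's choice at the node after Mid and at the node after Mid-D-b and at the node after Mid-D-e can never be reached regardless of what Bo does, so varying those choices leaves every outcome unchanged.
Holding the reachable choices fixed and varying the unreachable ones freely already gives 2 × 2 × 3 = 12 equivalent strategies.
No other strategy reproduces this row, so those 12 are the full class: Lo/D/p/A, Lo/D/p/C, Lo/D/p/E, Lo/D/t/A, Lo/D/t/C, Lo/D/t/E, Lo/W/p/A, Lo/W/p/C, Lo/W/p/E, Lo/W/t/A, Lo/W/t/C, Lo/W/t/E.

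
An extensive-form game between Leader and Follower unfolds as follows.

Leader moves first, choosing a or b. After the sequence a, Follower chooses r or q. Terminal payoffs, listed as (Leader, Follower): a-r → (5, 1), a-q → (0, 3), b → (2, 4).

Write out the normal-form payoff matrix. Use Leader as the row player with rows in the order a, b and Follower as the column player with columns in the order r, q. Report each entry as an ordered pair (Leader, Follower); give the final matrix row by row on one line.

a: (5,1) (0,3) | b: (2,4) (2,4)

Row a: r→(5,1), q→(0,3)
Row b: r→(2,4), q→(2,4)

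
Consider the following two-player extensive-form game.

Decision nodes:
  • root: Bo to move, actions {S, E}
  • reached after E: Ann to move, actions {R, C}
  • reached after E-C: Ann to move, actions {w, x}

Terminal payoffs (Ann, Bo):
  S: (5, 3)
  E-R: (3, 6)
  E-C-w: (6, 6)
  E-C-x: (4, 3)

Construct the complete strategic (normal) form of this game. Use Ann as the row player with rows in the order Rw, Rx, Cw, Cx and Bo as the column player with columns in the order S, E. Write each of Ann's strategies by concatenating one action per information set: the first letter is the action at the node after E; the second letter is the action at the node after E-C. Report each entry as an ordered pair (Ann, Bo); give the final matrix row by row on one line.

Rw: (5,3) (3,6) | Rx: (5,3) (3,6) | Cw: (5,3) (6,6) | Cx: (5,3) (4,3)

Row Rw: S→(5,3), E→(3,6)
Row Rx: S→(5,3), E→(3,6)
Row Cw: S→(5,3), E→(6,6)
Row Cx: S→(5,3), E→(4,3)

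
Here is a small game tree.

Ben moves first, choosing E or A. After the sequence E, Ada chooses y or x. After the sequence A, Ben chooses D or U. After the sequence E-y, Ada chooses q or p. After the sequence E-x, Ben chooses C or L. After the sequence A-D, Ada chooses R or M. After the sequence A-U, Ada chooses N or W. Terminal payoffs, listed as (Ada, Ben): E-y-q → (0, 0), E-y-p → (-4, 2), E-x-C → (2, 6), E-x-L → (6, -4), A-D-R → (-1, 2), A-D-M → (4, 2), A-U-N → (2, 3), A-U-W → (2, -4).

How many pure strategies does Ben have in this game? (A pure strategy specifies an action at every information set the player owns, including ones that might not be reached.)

8

Ben owns the root with actions {E, A} — two choices.
Ben owns the node after A with actions {D, U} — two choices.
Ben owns the node after E-x with actions {C, L} — two choices.
A pure strategy fixes one action at each information set independently, so the count is the product 2 × 2 × 2 = 8.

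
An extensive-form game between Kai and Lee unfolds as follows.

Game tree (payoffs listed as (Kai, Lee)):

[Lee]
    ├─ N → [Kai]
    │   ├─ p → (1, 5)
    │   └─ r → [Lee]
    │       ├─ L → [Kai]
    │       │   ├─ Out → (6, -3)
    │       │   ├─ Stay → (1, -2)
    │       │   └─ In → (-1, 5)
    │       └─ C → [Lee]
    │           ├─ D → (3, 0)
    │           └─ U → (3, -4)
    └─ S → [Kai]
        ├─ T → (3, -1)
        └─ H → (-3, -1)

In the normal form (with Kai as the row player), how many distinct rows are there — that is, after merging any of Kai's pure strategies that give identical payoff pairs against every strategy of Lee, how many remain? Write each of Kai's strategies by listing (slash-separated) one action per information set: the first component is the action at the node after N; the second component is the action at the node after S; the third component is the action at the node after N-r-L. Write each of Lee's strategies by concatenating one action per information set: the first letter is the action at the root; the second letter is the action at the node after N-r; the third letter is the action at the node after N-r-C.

8

Kai has 12 pure strategies: p/T/Out, p/T/Stay, p/T/In, p/H/Out, p/H/Stay, p/H/In, r/T/Out, r/T/Stay, r/T/In, r/H/Out, r/H/Stay, r/H/In. Columns: NLD, NLU, NCD, NCU, SLD, SLU, SCD, SCU.
{p/T/Out, p/T/Stay, p/T/In} → row (1,5) (1,5) (1,5) (1,5) (3,-1) (3,-1) (3,-1) (3,-1)
{p/H/Out, p/H/Stay, p/H/In} → row (1,5) (1,5) (1,5) (1,5) (-3,-1) (-3,-1) (-3,-1) (-3,-1)
{r/T/Out} → row (6,-3) (6,-3) (3,0) (3,-4) (3,-1) (3,-1) (3,-1) (3,-1)
{r/T/Stay} → row (1,-2) (1,-2) (3,0) (3,-4) (3,-1) (3,-1) (3,-1) (3,-1)
{r/T/In} → row (-1,5) (-1,5) (3,0) (3,-4) (3,-1) (3,-1) (3,-1) (3,-1)
{r/H/Out} → row (6,-3) (6,-3) (3,0) (3,-4) (-3,-1) (-3,-1) (-3,-1) (-3,-1)
{r/H/Stay} → row (1,-2) (1,-2) (3,0) (3,-4) (-3,-1) (-3,-1) (-3,-1) (-3,-1)
{r/H/In} → row (-1,5) (-1,5) (3,0) (3,-4) (-3,-1) (-3,-1) (-3,-1) (-3,-1)
That's 8 distinct rows out of 12 strategies.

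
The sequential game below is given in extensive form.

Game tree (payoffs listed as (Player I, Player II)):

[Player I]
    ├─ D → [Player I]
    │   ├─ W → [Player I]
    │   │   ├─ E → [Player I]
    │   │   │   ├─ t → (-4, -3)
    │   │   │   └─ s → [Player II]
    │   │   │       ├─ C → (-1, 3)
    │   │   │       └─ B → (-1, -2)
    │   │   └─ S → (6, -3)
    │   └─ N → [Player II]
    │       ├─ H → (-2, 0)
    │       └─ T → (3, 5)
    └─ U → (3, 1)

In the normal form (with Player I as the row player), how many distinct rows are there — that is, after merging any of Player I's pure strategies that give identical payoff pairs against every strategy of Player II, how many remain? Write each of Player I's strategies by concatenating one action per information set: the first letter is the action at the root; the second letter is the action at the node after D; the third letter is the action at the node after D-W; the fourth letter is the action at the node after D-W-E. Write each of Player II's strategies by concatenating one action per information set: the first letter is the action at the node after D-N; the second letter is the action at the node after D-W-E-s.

5

Player I has 16 pure strategies: DWEt, DWEs, DWSt, DWSs, DNEt, DNEs, DNSt, DNSs, UWEt, UWEs, UWSt, UWSs, UNEt, UNEs, UNSt, UNSs. Columns: HC, HB, TC, TB.
{DWEt} → row (-4,-3) (-4,-3) (-4,-3) (-4,-3)
{DWEs} → row (-1,3) (-1,-2) (-1,3) (-1,-2)
{DWSt, DWSs} → row (6,-3) (6,-3) (6,-3) (6,-3)
{DNEt, DNEs, DNSt, DNSs} → row (-2,0) (-2,0) (3,5) (3,5)
{UWEt, UWEs, UWSt, UWSs, UNEt, UNEs, UNSt, UNSs} → row (3,1) (3,1) (3,1) (3,1)
That's 5 distinct rows out of 16 strategies.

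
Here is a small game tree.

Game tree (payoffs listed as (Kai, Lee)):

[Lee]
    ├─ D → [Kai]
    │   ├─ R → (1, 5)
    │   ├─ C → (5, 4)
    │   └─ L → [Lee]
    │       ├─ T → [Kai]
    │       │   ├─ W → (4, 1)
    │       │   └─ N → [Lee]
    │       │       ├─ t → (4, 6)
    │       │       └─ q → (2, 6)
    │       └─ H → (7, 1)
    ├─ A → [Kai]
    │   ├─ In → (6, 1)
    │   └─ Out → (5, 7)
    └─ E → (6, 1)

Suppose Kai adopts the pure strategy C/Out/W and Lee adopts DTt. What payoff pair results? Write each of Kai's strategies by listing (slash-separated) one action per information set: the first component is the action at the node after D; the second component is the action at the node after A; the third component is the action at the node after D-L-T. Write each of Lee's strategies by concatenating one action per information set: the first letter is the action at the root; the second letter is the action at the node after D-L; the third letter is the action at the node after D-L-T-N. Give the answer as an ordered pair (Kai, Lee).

(5, 4)

Trace the play path from the root:
  Lee plays D
  Kai plays C at [D]
→ terminal payoff (5, 4).
(Kai's choice at the node after A is never reached on this path, so it doesn't affect the outcome.)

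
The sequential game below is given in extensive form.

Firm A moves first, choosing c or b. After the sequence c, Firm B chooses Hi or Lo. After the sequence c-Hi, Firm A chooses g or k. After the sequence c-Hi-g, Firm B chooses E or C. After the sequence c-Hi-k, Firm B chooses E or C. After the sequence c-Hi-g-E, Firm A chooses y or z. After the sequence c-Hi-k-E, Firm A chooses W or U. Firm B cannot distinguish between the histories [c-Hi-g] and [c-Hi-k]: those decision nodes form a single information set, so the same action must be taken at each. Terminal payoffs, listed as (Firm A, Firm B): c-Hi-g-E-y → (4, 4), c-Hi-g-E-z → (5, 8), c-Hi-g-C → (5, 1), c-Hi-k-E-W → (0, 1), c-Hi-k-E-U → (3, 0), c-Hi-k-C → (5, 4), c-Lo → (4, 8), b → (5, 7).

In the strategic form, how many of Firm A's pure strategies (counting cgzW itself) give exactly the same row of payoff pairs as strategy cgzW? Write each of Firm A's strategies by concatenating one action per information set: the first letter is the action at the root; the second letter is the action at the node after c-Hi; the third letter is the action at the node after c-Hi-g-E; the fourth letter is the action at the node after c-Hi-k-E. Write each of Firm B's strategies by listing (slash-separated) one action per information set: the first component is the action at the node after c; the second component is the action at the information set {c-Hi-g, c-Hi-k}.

2

Row for cgzW (columns Hi/E, Hi/C, Lo/E, Lo/C): (5,8) (5,1) (4,8) (4,8).
Under cgzW, Firm A's choice at the node after c-Hi-k-E can never be reached regardless of what Firm B does, so varying those choices leaves every outcome unchanged.
Holding the reachable choices fixed and varying the unreachable one freely already gives 2 equivalent strategies.
No other strategy reproduces this row, so those 2 are the full class: cgzW, cgzU.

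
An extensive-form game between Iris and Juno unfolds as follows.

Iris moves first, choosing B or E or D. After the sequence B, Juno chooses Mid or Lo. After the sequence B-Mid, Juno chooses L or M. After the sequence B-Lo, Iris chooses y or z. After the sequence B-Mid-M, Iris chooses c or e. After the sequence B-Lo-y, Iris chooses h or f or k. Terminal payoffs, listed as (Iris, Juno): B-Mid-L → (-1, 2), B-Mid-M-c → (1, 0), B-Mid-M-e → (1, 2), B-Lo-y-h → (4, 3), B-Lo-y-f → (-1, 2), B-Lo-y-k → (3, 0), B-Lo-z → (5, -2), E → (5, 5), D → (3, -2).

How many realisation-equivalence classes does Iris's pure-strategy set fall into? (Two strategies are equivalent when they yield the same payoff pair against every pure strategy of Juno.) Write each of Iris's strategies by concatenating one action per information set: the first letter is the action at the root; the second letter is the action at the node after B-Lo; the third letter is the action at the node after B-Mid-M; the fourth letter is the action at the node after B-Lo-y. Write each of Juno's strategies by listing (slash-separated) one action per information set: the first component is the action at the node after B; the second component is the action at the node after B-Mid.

10

Iris has 36 pure strategies: Bych, Bycf, Byck, Byeh, Byef, Byek, Bzch, Bzcf, Bzck, Bzeh, Bzef, Bzek, Eych, Eycf, Eyck, Eyeh, Eyef, Eyek, Ezch, Ezcf, Ezck, Ezeh, Ezef, Ezek, Dych, Dycf, Dyck, Dyeh, Dyef, Dyek, Dzch, Dzcf, Dzck, Dzeh, Dzef, Dzek. Columns: Mid/L, Mid/M, Lo/L, Lo/M.
{Bych} → row (-1,2) (1,0) (4,3) (4,3)
{Bycf} → row (-1,2) (1,0) (-1,2) (-1,2)
{Byck} → row (-1,2) (1,0) (3,0) (3,0)
{Byeh} → row (-1,2) (1,2) (4,3) (4,3)
{Byef} → row (-1,2) (1,2) (-1,2) (-1,2)
{Byek} → row (-1,2) (1,2) (3,0) (3,0)
{Bzch, Bzcf, Bzck} → row (-1,2) (1,0) (5,-2) (5,-2)
{Bzeh, Bzef, Bzek} → row (-1,2) (1,2) (5,-2) (5,-2)
{Eych, Eycf, Eyck, Eyeh, Eyef, Eyek, Ezch, Ezcf, Ezck, Ezeh, Ezef, Ezek} → row (5,5) (5,5) (5,5) (5,5)
{Dych, Dycf, Dyck, Dyeh, Dyef, Dyek, Dzch, Dzcf, Dzck, Dzeh, Dzef, Dzek} → row (3,-2) (3,-2) (3,-2) (3,-2)
That's 10 distinct rows out of 36 strategies.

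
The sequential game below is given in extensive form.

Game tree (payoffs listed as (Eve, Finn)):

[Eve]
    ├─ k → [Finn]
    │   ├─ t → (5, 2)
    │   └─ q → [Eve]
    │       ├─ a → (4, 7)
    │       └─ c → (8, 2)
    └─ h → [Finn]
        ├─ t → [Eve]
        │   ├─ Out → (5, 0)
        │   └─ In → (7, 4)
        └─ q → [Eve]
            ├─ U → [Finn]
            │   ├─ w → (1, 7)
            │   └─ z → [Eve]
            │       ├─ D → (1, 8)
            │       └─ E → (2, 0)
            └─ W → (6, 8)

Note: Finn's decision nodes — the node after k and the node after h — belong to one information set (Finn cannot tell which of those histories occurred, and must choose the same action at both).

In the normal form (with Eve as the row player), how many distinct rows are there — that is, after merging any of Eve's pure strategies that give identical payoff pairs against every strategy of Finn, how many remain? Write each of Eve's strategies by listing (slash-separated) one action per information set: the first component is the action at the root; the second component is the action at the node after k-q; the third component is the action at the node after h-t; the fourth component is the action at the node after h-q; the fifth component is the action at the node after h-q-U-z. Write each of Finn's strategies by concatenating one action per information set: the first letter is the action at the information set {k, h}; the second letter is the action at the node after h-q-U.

Eve has 32 pure strategies: k/a/Out/U/D, k/a/Out/U/E, k/a/Out/W/D, k/a/Out/W/E, k/a/In/U/D, k/a/In/U/E, k/a/In/W/D, k/a/In/W/E, k/c/Out/U/D, k/c/Out/U/E, k/c/Out/W/D, k/c/Out/W/E, k/c/In/U/D, k/c/In/U/E, k/c/In/W/D, k/c/In/W/E, h/a/Out/U/D, h/a/Out/U/E, h/a/Out/W/D, h/a/Out/W/E, h/a/In/U/D, h/a/In/U/E, h/a/In/W/D, h/a/In/W/E, h/c/Out/U/D, h/c/Out/U/E, h/c/Out/W/D, h/c/Out/W/E, h/c/In/U/D, h/c/In/U/E, h/c/In/W/D, h/c/In/W/E. Columns: tw, tz, qw, qz.
{k/a/Out/U/D, k/a/Out/U/E, k/a/Out/W/D, k/a/Out/W/E, k/a/In/U/D, k/a/In/U/E, k/a/In/W/D, k/a/In/W/E} → row (5,2) (5,2) (4,7) (4,7)
{k/c/Out/U/D, k/c/Out/U/E, k/c/Out/W/D, k/c/Out/W/E, k/c/In/U/D, k/c/In/U/E, k/c/In/W/D, k/c/In/W/E} → row (5,2) (5,2) (8,2) (8,2)
{h/a/Out/U/D, h/c/Out/U/D} → row (5,0) (5,0) (1,7) (1,8)
{h/a/Out/U/E, h/c/Out/U/E} → row (5,0) (5,0) (1,7) (2,0)
{h/a/Out/W/D, h/a/Out/W/E, h/c/Out/W/D, h/c/Out/W/E} → row (5,0) (5,0) (6,8) (6,8)
{h/a/In/U/D, h/c/In/U/D} → row (7,4) (7,4) (1,7) (1,8)
{h/a/In/U/E, h/c/In/U/E} → row (7,4) (7,4) (1,7) (2,0)
{h/a/In/W/D, h/a/In/W/E, h/c/In/W/D, h/c/In/W/E} → row (7,4) (7,4) (6,8) (6,8)
That's 8 distinct rows out of 32 strategies.

8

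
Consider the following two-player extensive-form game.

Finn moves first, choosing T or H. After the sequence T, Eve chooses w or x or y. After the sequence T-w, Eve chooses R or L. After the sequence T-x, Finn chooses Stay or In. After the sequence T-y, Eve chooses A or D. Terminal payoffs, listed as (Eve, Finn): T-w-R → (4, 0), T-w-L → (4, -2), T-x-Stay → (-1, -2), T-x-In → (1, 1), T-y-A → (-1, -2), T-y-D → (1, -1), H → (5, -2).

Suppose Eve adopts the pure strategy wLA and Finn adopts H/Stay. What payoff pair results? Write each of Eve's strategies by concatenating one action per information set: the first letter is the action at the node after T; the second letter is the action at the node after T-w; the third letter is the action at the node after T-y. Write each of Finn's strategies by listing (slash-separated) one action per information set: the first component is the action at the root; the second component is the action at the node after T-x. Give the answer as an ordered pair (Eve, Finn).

(5, -2)

Trace the play path from the root:
  Finn plays H
→ terminal payoff (5, -2).
(Eve's choice at the node after T is never reached on this path, so it doesn't affect the outcome.)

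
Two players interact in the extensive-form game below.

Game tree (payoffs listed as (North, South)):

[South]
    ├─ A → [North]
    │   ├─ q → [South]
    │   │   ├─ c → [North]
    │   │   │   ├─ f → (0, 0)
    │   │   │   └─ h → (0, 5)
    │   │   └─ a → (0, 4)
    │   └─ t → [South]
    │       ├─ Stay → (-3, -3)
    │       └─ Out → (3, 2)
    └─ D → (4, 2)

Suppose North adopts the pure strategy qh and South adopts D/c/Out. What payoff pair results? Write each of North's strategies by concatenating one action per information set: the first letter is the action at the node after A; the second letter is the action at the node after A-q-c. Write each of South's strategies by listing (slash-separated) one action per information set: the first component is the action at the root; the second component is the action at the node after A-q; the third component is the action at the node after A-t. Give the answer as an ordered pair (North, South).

(4, 2)

Trace the play path from the root:
  South plays D
→ terminal payoff (4, 2).
(North's choice at the node after A is never reached on this path, so it doesn't affect the outcome.)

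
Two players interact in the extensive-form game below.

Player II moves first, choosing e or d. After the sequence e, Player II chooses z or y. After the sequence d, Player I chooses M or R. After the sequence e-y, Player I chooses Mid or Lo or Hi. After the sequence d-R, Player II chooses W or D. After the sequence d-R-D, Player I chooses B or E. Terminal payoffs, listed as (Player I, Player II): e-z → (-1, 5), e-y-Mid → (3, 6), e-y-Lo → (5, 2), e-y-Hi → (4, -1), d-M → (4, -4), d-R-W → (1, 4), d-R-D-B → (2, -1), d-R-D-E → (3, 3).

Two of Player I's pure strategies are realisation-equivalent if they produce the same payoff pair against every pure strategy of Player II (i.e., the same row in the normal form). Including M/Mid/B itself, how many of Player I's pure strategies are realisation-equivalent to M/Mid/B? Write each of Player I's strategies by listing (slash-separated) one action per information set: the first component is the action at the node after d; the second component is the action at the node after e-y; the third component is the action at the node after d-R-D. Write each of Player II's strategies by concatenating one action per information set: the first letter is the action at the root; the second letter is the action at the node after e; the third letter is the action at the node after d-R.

Row for M/Mid/B (columns ezW, ezD, eyW, eyD, dzW, dzD, dyW, dyD): (-1,5) (-1,5) (3,6) (3,6) (4,-4) (4,-4) (4,-4) (4,-4).
Under M/Mid/B, Player I's choice at the node after d-R-D can never be reached regardless of what Player II does, so varying those choices leaves every outcome unchanged.
Holding the reachable choices fixed and varying the unreachable one freely already gives 2 equivalent strategies.
No other strategy reproduces this row, so those 2 are the full class: M/Mid/B, M/Mid/E.

2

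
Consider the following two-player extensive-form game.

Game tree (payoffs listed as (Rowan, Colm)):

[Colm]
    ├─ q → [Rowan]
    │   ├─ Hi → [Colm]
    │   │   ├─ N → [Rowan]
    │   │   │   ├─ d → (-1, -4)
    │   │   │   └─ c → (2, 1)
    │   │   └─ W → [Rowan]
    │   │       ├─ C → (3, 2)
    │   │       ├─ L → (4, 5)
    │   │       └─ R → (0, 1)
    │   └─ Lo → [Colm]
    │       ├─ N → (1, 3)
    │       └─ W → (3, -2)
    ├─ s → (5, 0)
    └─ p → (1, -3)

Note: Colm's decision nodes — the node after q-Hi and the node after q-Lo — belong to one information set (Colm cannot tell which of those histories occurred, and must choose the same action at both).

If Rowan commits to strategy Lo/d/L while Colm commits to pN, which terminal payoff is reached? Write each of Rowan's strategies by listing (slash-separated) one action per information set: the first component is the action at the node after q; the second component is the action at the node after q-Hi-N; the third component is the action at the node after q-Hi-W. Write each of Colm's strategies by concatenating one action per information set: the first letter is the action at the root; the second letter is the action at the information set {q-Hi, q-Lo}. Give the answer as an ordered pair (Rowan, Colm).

Trace the play path from the root:
  Colm plays p
→ terminal payoff (1, -3).
(Rowan's choice at the node after q is never reached on this path, so it doesn't affect the outcome.)

(1, -3)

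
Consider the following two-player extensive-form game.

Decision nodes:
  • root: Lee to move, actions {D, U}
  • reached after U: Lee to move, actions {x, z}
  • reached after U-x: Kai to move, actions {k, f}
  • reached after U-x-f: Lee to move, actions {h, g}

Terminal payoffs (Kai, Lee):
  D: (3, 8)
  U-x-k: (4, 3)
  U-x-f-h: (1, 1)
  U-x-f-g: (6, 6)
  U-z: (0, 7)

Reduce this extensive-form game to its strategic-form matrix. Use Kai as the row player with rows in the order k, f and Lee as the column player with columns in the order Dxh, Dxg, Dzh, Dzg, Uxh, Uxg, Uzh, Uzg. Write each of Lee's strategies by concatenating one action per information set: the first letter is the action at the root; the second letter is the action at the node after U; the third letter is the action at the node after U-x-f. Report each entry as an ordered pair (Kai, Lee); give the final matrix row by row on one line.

Row k: Dxh→(3,8), Dxg→(3,8), Dzh→(3,8), Dzg→(3,8), Uxh→(4,3), Uxg→(4,3), Uzh→(0,7), Uzg→(0,7)
Row f: Dxh→(3,8), Dxg→(3,8), Dzh→(3,8), Dzg→(3,8), Uxh→(1,1), Uxg→(6,6), Uzh→(0,7), Uzg→(0,7)

k: (3,8) (3,8) (3,8) (3,8) (4,3) (4,3) (0,7) (0,7) | f: (3,8) (3,8) (3,8) (3,8) (1,1) (6,6) (0,7) (0,7)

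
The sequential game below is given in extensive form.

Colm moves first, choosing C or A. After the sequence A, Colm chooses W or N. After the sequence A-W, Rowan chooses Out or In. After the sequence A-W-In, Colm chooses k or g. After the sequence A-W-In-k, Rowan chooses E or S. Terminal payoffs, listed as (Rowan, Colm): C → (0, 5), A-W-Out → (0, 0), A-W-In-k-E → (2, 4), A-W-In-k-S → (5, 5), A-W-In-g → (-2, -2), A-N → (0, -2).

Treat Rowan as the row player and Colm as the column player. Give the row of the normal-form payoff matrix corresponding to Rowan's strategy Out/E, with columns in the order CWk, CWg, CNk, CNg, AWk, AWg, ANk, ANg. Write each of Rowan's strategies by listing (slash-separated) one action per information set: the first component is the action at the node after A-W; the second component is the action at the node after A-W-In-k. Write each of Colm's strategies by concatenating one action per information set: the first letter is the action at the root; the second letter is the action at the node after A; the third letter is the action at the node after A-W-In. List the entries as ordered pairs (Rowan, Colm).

vs CWk: Colm plays C → (0, 5)
vs CWg: Colm plays C → (0, 5)
vs CNk: Colm plays C → (0, 5)
vs CNg: Colm plays C → (0, 5)
vs AWk: Colm plays A → Colm plays W at [A] → Rowan plays Out at [A-W] → (0, 0)
vs AWg: Colm plays A → Colm plays W at [A] → Rowan plays Out at [A-W] → (0, 0)
vs ANk: Colm plays A → Colm plays N at [A] → (0, -2)
vs ANg: Colm plays A → Colm plays N at [A] → (0, -2)

(0,5) (0,5) (0,5) (0,5) (0,0) (0,0) (0,-2) (0,-2)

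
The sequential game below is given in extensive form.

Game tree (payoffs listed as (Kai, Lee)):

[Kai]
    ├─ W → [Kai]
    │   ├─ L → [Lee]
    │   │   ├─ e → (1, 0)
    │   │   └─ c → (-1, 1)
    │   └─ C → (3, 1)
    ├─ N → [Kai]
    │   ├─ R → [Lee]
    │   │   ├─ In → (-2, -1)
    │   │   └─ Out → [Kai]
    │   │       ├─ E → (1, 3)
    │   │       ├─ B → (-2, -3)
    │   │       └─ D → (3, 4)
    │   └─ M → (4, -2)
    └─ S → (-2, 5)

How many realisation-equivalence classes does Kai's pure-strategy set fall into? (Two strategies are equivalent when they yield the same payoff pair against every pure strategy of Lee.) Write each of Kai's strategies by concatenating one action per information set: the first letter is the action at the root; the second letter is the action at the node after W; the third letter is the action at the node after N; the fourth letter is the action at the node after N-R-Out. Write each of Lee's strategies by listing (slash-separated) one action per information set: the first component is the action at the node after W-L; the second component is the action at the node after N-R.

Kai has 36 pure strategies: WLRE, WLRB, WLRD, WLME, WLMB, WLMD, WCRE, WCRB, WCRD, WCME, WCMB, WCMD, NLRE, NLRB, NLRD, NLME, NLMB, NLMD, NCRE, NCRB, NCRD, NCME, NCMB, NCMD, SLRE, SLRB, SLRD, SLME, SLMB, SLMD, SCRE, SCRB, SCRD, SCME, SCMB, SCMD. Columns: e/In, e/Out, c/In, c/Out.
{WLRE, WLRB, WLRD, WLME, WLMB, WLMD} → row (1,0) (1,0) (-1,1) (-1,1)
{WCRE, WCRB, WCRD, WCME, WCMB, WCMD} → row (3,1) (3,1) (3,1) (3,1)
{NLRE, NCRE} → row (-2,-1) (1,3) (-2,-1) (1,3)
{NLRB, NCRB} → row (-2,-1) (-2,-3) (-2,-1) (-2,-3)
{NLRD, NCRD} → row (-2,-1) (3,4) (-2,-1) (3,4)
{NLME, NLMB, NLMD, NCME, NCMB, NCMD} → row (4,-2) (4,-2) (4,-2) (4,-2)
{SLRE, SLRB, SLRD, SLME, SLMB, SLMD, SCRE, SCRB, SCRD, SCME, SCMB, SCMD} → row (-2,5) (-2,5) (-2,5) (-2,5)
That's 7 distinct rows out of 36 strategies.

7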